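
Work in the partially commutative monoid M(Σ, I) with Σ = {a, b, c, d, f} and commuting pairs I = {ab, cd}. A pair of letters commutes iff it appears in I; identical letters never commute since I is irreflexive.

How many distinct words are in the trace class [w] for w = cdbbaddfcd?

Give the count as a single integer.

0(c) covers ∅
1(d) covers ∅
2(b) covers 0:c, 1:d
3(b) covers 2:b
4(a) covers 0:c, 1:d
5(d) covers 3:b, 4:a
6(d) covers 5:d
7(f) covers 6:d
8(c) covers 7:f
9(d) covers 7:f
floor of heap: 0:c, 1:d
completions by unplaced set U, small U first (add the entries for U minus each lowest piece of U):
  |U|=1: {8}:1  {9}:1
  |U|=2: {8,9}:2
  |U|=3: {7,8,9}:2
  |U|=4: {6,7,8,9}:2
  |U|=5: {5,6,7,8,9}:2
  |U|=6: {3,5,6,7,8,9}:2  {4,5,6,7,8,9}:2
  |U|=7: {2,3,5,6,7,8,9}:2  {3,4,5,6,7,8,9}:4
  |U|=8: {2,3,4,5,6,7,8,9}:6
  start at 0(c): 6
  start at 1(d): 6
sum over floor = 12

12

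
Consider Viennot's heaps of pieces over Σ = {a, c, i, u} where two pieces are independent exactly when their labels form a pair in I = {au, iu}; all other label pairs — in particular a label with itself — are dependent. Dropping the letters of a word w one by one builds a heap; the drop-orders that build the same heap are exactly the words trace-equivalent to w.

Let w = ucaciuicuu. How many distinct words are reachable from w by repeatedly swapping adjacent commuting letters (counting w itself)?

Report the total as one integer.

#0=u has no predecessor
#1=c depends on [0:u]
#2=a depends on [1:c]
#3=c depends on [2:a]
#4=i depends on [3:c]
#5=u depends on [3:c]
#6=i depends on [4:i]
#7=c depends on [5:u, 6:i]
#8=u depends on [7:c]
#9=u depends on [8:u]
sources: [0:u]
N(rest) = Σ N(rest − s) over sources s of rest; N(one piece) = 1:
  size 1 → [9]=1
  size 2 → [8,9]=1
  size 3 → [7,8,9]=1
  size 4 → [5,7,8,9]=1  [6,7,8,9]=1
  size 5 → [4,6,7,8,9]=1  [5,6,7,8,9]=2
  size 6 → [4,5,6,7,8,9]=3
  size 7 → [3,4,5,6,7,8,9]=3
  size 8 → [2,3,4,5,6,7,8,9]=3
  first=0(u) contributes 3

3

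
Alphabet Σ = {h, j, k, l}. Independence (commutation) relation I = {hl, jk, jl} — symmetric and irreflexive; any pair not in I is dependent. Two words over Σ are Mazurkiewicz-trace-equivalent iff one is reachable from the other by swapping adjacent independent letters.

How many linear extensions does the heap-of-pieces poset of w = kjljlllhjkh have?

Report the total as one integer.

drop 0:k onto floor
drop 1:j onto floor
drop 2:l onto {0:k}
drop 3:j onto {1:j}
drop 4:l onto {2:l}
drop 5:l onto {4:l}
drop 6:l onto {5:l}
drop 7:h onto {0:k, 3:j}
drop 8:j onto {7:h}
drop 9:k onto {6:l, 7:h}
drop 10:h onto {8:j, 9:k}
ground layer = {0:k, 1:j}
drop-orders for the pieces not yet dropped (sum over which currently-grounded one goes next):
  1 to go: {10} 1
  2 to go: {8,10} 1  {9,10} 1
  3 to go: {6,9,10} 1  {8,9,10} 2
  4 to go: {5,6,9,10} 1  {6,8,9,10} 3  {7,8,9,10} 2
  5 to go: {3,7,8,9,10} 2  {4,5,6,9,10} 1  {5,6,8,9,10} 4  {6,7,8,9,10} 5
  6 to go: {1,3,7,8,9,10} 2  {2,4,5,6,9,10} 1  {3,6,7,8,9,10} 7  {4,5,6,8,9,10} 5  {5,6,7,8,9,10} 9
  7 to go: {1,3,6,7,8,9,10} 9  {2,4,5,6,8,9,10} 6  {3,5,6,7,8,9,10} 16  {4,5,6,7,8,9,10} 14
  8 to go: {1,3,5,6,7,8,9,10} 25  {2,4,5,6,7,8,9,10} 20  {3,4,5,6,7,8,9,10} 30
  9 to go: {0,2,4,5,6,7,8,9,10} 20  {1,3,4,5,6,7,8,9,10} 55  {2,3,4,5,6,7,8,9,10} 50
  if 0:k drops first: 105 orders
  if 1:j drops first: 70 orders
heap linearizations: 175

175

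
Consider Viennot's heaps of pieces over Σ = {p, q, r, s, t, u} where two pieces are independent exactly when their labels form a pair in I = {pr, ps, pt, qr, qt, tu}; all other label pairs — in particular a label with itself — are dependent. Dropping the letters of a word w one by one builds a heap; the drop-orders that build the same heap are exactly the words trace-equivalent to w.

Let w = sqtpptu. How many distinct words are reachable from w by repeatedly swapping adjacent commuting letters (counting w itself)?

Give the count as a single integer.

15

drop 0:s onto floor
drop 1:q onto {0:s}
drop 2:t onto {0:s}
drop 3:p onto {1:q}
drop 4:p onto {3:p}
drop 5:t onto {2:t}
drop 6:u onto {4:p}
ground layer = {0:s}
drop-orders for the pieces not yet dropped (sum over which currently-grounded one goes next):
  1 to go: {5} 1  {6} 1
  2 to go: {2,5} 1  {4,6} 1  {5,6} 2
  3 to go: {2,5,6} 3  {3,4,6} 1  {4,5,6} 3
  4 to go: {1,3,4,6} 1  {2,4,5,6} 6  {3,4,5,6} 4
  5 to go: {1,3,4,5,6} 5  {2,3,4,5,6} 10
  if 0:s drops first: 15 orders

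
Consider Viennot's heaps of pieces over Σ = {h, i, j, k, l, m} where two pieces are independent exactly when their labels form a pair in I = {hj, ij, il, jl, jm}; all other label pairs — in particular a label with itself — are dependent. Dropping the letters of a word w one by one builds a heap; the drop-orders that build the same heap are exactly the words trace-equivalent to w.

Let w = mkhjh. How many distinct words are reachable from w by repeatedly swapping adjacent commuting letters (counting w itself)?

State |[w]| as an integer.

drop 0:m onto floor
drop 1:k onto {0:m}
drop 2:h onto {1:k}
drop 3:j onto {1:k}
drop 4:h onto {2:h}
ground layer = {0:m}
drop-orders for the pieces not yet dropped (sum over which currently-grounded one goes next):
  1 to go: {3} 1  {4} 1
  2 to go: {2,4} 1  {3,4} 2
  3 to go: {2,3,4} 3
  if 0:m drops first: 3 orders

3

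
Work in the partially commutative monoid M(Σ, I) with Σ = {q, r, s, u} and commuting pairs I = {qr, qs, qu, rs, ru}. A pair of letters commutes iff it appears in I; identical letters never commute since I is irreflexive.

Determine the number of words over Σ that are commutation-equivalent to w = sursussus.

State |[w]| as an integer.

9

0(s) covers ∅
1(u) covers 0:s
2(r) covers ∅
3(s) covers 1:u
4(u) covers 3:s
5(s) covers 4:u
6(s) covers 5:s
7(u) covers 6:s
8(s) covers 7:u
floor of heap: 0:s, 2:r
completions by unplaced set U, small U first (add the entries for U minus each lowest piece of U):
  |U|=1: {2}:1  {8}:1
  |U|=2: {2,8}:2  {7,8}:1
  |U|=3: {2,7,8}:3  {6,7,8}:1
  |U|=4: {2,6,7,8}:4  {5,6,7,8}:1
  |U|=5: {2,5,6,7,8}:5  {4,5,6,7,8}:1
  |U|=6: {2,4,5,6,7,8}:6  {3,4,5,6,7,8}:1
  |U|=7: {1,3,4,5,6,7,8}:1  {2,3,4,5,6,7,8}:7
  start at 0(s): 8
  start at 2(r): 1
sum over floor = 9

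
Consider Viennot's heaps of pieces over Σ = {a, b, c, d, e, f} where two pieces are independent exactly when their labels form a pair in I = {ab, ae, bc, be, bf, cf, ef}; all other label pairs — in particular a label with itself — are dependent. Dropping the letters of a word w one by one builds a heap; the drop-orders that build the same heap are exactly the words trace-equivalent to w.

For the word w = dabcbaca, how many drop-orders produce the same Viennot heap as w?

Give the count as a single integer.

21

0(d) covers ∅
1(a) covers 0:d
2(b) covers 0:d
3(c) covers 1:a
4(b) covers 2:b
5(a) covers 3:c
6(c) covers 5:a
7(a) covers 6:c
floor of heap: 0:d
completions by unplaced set U, small U first (add the entries for U minus each lowest piece of U):
  |U|=1: {4}:1  {7}:1
  |U|=2: {2,4}:1  {4,7}:2  {6,7}:1
  |U|=3: {2,4,7}:3  {4,6,7}:3  {5,6,7}:1
  |U|=4: {2,4,6,7}:6  {3,5,6,7}:1  {4,5,6,7}:4
  |U|=5: {1,3,5,6,7}:1  {2,4,5,6,7}:10  {3,4,5,6,7}:5
  |U|=6: {1,3,4,5,6,7}:6  {2,3,4,5,6,7}:15
  start at 0(d): 21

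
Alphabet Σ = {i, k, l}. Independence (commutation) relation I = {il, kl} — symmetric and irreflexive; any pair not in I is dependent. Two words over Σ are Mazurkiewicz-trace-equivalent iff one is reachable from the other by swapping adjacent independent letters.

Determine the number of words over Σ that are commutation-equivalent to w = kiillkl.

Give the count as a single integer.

drop 0:k onto floor
drop 1:i onto {0:k}
drop 2:i onto {1:i}
drop 3:l onto floor
drop 4:l onto {3:l}
drop 5:k onto {2:i}
drop 6:l onto {4:l}
ground layer = {0:k, 3:l}
drop-orders for the pieces not yet dropped (sum over which currently-grounded one goes next):
  1 to go: {5} 1  {6} 1
  2 to go: {2,5} 1  {4,6} 1  {5,6} 2
  3 to go: {1,2,5} 1  {2,5,6} 3  {3,4,6} 1  {4,5,6} 3
  4 to go: {0,1,2,5} 1  {1,2,5,6} 4  {2,4,5,6} 6  {3,4,5,6} 4
  5 to go: {0,1,2,5,6} 5  {1,2,4,5,6} 10  {2,3,4,5,6} 10
  if 0:k drops first: 20 orders
  if 3:l drops first: 15 orders
heap linearizations: 35

35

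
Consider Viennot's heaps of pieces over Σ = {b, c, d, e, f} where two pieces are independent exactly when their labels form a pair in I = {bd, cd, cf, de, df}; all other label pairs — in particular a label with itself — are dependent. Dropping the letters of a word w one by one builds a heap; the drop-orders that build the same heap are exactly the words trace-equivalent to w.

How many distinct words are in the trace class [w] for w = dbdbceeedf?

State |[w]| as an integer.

#0=d has no predecessor
#1=b has no predecessor
#2=d depends on [0:d]
#3=b depends on [1:b]
#4=c depends on [3:b]
#5=e depends on [4:c]
#6=e depends on [5:e]
#7=e depends on [6:e]
#8=d depends on [2:d]
#9=f depends on [7:e]
sources: [0:d, 1:b]
N(rest) = Σ N(rest − s) over sources s of rest; N(one piece) = 1:
  size 1 → [8]=1  [9]=1
  size 2 → [2,8]=1  [7,9]=1  [8,9]=2
  size 3 → [0,2,8]=1  [2,8,9]=3  [6,7,9]=1  [7,8,9]=3
  size 4 → [0,2,8,9]=4  [2,7,8,9]=6  [5,6,7,9]=1  [6,7,8,9]=4
  size 5 → [0,2,7,8,9]=10  [2,6,7,8,9]=10  [4,5,6,7,9]=1  [5,6,7,8,9]=5
  size 6 → [0,2,6,7,8,9]=20  [2,5,6,7,8,9]=15  [3,4,5,6,7,9]=1  [4,5,6,7,8,9]=6
  size 7 → [0,2,5,6,7,8,9]=35  [1,3,4,5,6,7,9]=1  [2,4,5,6,7,8,9]=21  [3,4,5,6,7,8,9]=7
  size 8 → [0,2,4,5,6,7,8,9]=56  [1,3,4,5,6,7,8,9]=8  [2,3,4,5,6,7,8,9]=28
  first=0(d) contributes 36
  first=1(b) contributes 84
|[w]| = 120

120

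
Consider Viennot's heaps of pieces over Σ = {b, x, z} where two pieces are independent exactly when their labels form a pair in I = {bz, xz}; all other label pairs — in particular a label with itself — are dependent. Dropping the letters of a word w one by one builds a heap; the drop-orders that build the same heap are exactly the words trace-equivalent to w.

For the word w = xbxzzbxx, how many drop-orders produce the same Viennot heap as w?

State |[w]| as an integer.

28

piece 0:x — minimal
piece 1:b rests on {0:x}
piece 2:x rests on {1:b}
piece 3:z — minimal
piece 4:z rests on {3:z}
piece 5:b rests on {2:x}
piece 6:x rests on {5:b}
piece 7:x rests on {6:x}
minimal pieces: {0:x, 3:z}
ways to finish when only these pieces remain (= sum over removing one remaining piece with nothing left below it):
  1 left: {4}→1  {7}→1
  2 left: {3,4}→1  {4,7}→2  {6,7}→1
  3 left: {3,4,7}→3  {4,6,7}→3  {5,6,7}→1
  4 left: {2,5,6,7}→1  {3,4,6,7}→6  {4,5,6,7}→4
  5 left: {1,2,5,6,7}→1  {2,4,5,6,7}→5  {3,4,5,6,7}→10
  6 left: {0,1,2,5,6,7}→1  {1,2,4,5,6,7}→6  {2,3,4,5,6,7}→15
  placing 0:x first → 21 extensions
  placing 3:z first → 7 extensions
total linear extensions = 28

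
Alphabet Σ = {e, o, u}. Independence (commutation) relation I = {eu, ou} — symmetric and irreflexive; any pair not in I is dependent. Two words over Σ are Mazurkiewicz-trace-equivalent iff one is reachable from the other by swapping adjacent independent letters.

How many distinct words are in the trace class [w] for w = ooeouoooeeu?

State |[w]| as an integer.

#0=o has no predecessor
#1=o depends on [0:o]
#2=e depends on [1:o]
#3=o depends on [2:e]
#4=u has no predecessor
#5=o depends on [3:o]
#6=o depends on [5:o]
#7=o depends on [6:o]
#8=e depends on [7:o]
#9=e depends on [8:e]
#10=u depends on [4:u]
sources: [0:o, 4:u]
N(rest) = Σ N(rest − s) over sources s of rest; N(one piece) = 1:
  size 1 → [9]=1  [10]=1
  size 2 → [4,10]=1  [8,9]=1  [9,10]=2
  size 3 → [4,9,10]=3  [7,8,9]=1  [8,9,10]=3
  size 4 → [4,8,9,10]=6  [6,7,8,9]=1  [7,8,9,10]=4
  size 5 → [4,7,8,9,10]=10  [5,6,7,8,9]=1  [6,7,8,9,10]=5
  size 6 → [3,5,6,7,8,9]=1  [4,6,7,8,9,10]=15  [5,6,7,8,9,10]=6
  size 7 → [2,3,5,6,7,8,9]=1  [3,5,6,7,8,9,10]=7  [4,5,6,7,8,9,10]=21
  size 8 → [1,2,3,5,6,7,8,9]=1  [2,3,5,6,7,8,9,10]=8  [3,4,5,6,7,8,9,10]=28
  size 9 → [0,1,2,3,5,6,7,8,9]=1  [1,2,3,5,6,7,8,9,10]=9  [2,3,4,5,6,7,8,9,10]=36
  first=0(o) contributes 45
  first=4(u) contributes 10
|[w]| = 55

55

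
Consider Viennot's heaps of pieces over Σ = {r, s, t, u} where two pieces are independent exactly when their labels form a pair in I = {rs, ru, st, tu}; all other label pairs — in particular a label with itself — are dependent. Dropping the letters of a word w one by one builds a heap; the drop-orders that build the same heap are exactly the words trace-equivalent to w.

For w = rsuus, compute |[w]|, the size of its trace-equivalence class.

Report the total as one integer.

5

drop 0:r onto floor
drop 1:s onto floor
drop 2:u onto {1:s}
drop 3:u onto {2:u}
drop 4:s onto {3:u}
ground layer = {0:r, 1:s}
drop-orders for the pieces not yet dropped (sum over which currently-grounded one goes next):
  1 to go: {0} 1  {4} 1
  2 to go: {0,4} 2  {3,4} 1
  3 to go: {0,3,4} 3  {2,3,4} 1
  if 0:r drops first: 1 orders
  if 1:s drops first: 4 orders
heap linearizations: 5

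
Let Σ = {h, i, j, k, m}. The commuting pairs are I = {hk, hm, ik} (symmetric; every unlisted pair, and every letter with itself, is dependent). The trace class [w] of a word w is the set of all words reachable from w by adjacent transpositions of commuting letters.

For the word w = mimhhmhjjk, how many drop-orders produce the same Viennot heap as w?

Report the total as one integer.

piece 0:m — minimal
piece 1:i rests on {0:m}
piece 2:m rests on {1:i}
piece 3:h rests on {1:i}
piece 4:h rests on {3:h}
piece 5:m rests on {2:m}
piece 6:h rests on {4:h}
piece 7:j rests on {5:m, 6:h}
piece 8:j rests on {7:j}
piece 9:k rests on {8:j}
minimal pieces: {0:m}
ways to finish when only these pieces remain (= sum over removing one remaining piece with nothing left below it):
  1 left: {9}→1
  2 left: {8,9}→1
  3 left: {7,8,9}→1
  4 left: {5,7,8,9}→1  {6,7,8,9}→1
  5 left: {2,5,7,8,9}→1  {4,6,7,8,9}→1  {5,6,7,8,9}→2
  6 left: {2,5,6,7,8,9}→3  {3,4,6,7,8,9}→1  {4,5,6,7,8,9}→3
  7 left: {2,4,5,6,7,8,9}→6  {3,4,5,6,7,8,9}→4
  8 left: {2,3,4,5,6,7,8,9}→10
  placing 0:m first → 10 extensions

10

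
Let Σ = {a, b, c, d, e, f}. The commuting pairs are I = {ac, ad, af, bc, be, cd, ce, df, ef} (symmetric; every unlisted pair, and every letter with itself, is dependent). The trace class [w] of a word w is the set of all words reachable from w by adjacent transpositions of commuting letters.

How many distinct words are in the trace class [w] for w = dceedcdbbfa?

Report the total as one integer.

81

piece 0:d — minimal
piece 1:c — minimal
piece 2:e rests on {0:d}
piece 3:e rests on {2:e}
piece 4:d rests on {3:e}
piece 5:c rests on {1:c}
piece 6:d rests on {4:d}
piece 7:b rests on {6:d}
piece 8:b rests on {7:b}
piece 9:f rests on {5:c, 8:b}
piece 10:a rests on {8:b}
minimal pieces: {0:d, 1:c}
ways to finish when only these pieces remain (= sum over removing one remaining piece with nothing left below it):
  1 left: {9}→1  {10}→1
  2 left: {5,9}→1  {9,10}→2
  3 left: {1,5,9}→1  {5,9,10}→3  {8,9,10}→2
  4 left: {1,5,9,10}→4  {5,8,9,10}→5  {7,8,9,10}→2
  5 left: {1,5,8,9,10}→9  {5,7,8,9,10}→7  {6,7,8,9,10}→2
  6 left: {1,5,7,8,9,10}→16  {4,6,7,8,9,10}→2  {5,6,7,8,9,10}→9
  7 left: {1,5,6,7,8,9,10}→25  {3,4,6,7,8,9,10}→2  {4,5,6,7,8,9,10}→11
  8 left: {1,4,5,6,7,8,9,10}→36  {2,3,4,6,7,8,9,10}→2  {3,4,5,6,7,8,9,10}→13
  9 left: {0,2,3,4,6,7,8,9,10}→2  {1,3,4,5,6,7,8,9,10}→49  {2,3,4,5,6,7,8,9,10}→15
  placing 0:d first → 64 extensions
  placing 1:c first → 17 extensions
total linear extensions = 81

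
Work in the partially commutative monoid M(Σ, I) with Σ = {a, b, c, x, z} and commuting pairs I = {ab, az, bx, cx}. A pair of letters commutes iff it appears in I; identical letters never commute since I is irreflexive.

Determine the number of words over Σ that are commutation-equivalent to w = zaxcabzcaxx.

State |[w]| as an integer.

#0=z has no predecessor
#1=a has no predecessor
#2=x depends on [0:z, 1:a]
#3=c depends on [0:z, 1:a]
#4=a depends on [2:x, 3:c]
#5=b depends on [3:c]
#6=z depends on [2:x, 5:b]
#7=c depends on [4:a, 6:z]
#8=a depends on [7:c]
#9=x depends on [8:a]
#10=x depends on [9:x]
sources: [0:z, 1:a]
N(rest) = Σ N(rest − s) over sources s of rest; N(one piece) = 1:
  size 1 → [10]=1
  size 2 → [9,10]=1
  size 3 → [8,9,10]=1
  size 4 → [7,8,9,10]=1
  size 5 → [4,7,8,9,10]=1  [6,7,8,9,10]=1
  size 6 → [4,6,7,8,9,10]=2  [5,6,7,8,9,10]=1
  size 7 → [2,4,6,7,8,9,10]=2  [4,5,6,7,8,9,10]=3
  size 8 → [2,4,5,6,7,8,9,10]=5  [3,4,5,6,7,8,9,10]=3
  size 9 → [2,3,4,5,6,7,8,9,10]=8
  first=0(z) contributes 8
  first=1(a) contributes 8
|[w]| = 16

16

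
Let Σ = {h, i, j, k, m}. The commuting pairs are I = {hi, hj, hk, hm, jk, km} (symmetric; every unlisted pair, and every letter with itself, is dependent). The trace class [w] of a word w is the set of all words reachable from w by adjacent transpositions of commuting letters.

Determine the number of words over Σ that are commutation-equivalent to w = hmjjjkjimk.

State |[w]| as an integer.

120

#0=h has no predecessor
#1=m has no predecessor
#2=j depends on [1:m]
#3=j depends on [2:j]
#4=j depends on [3:j]
#5=k has no predecessor
#6=j depends on [4:j]
#7=i depends on [5:k, 6:j]
#8=m depends on [7:i]
#9=k depends on [7:i]
sources: [0:h, 1:m, 5:k]
N(rest) = Σ N(rest − s) over sources s of rest; N(one piece) = 1:
  size 1 → [0]=1  [8]=1  [9]=1
  size 2 → [0,8]=2  [0,9]=2  [8,9]=2
  size 3 → [0,8,9]=6  [7,8,9]=2
  size 4 → [0,7,8,9]=8  [5,7,8,9]=2  [6,7,8,9]=2
  size 5 → [0,5,7,8,9]=10  [0,6,7,8,9]=10  [4,6,7,8,9]=2  [5,6,7,8,9]=4
  size 6 → [0,4,6,7,8,9]=12  [0,5,6,7,8,9]=24  [3,4,6,7,8,9]=2  [4,5,6,7,8,9]=6
  size 7 → [0,3,4,6,7,8,9]=14  [0,4,5,6,7,8,9]=42  [2,3,4,6,7,8,9]=2  [3,4,5,6,7,8,9]=8
  size 8 → [0,2,3,4,6,7,8,9]=16  [0,3,4,5,6,7,8,9]=64  [1,2,3,4,6,7,8,9]=2  [2,3,4,5,6,7,8,9]=10
  first=0(h) contributes 12
  first=1(m) contributes 90
  first=5(k) contributes 18
|[w]| = 120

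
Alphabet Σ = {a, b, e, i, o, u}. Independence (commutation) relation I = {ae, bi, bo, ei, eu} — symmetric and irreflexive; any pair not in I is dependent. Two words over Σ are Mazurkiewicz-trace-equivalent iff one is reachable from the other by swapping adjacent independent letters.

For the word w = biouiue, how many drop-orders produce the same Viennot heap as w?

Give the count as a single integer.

12

drop 0:b onto floor
drop 1:i onto floor
drop 2:o onto {1:i}
drop 3:u onto {0:b, 2:o}
drop 4:i onto {3:u}
drop 5:u onto {4:i}
drop 6:e onto {0:b, 2:o}
ground layer = {0:b, 1:i}
drop-orders for the pieces not yet dropped (sum over which currently-grounded one goes next):
  1 to go: {5} 1  {6} 1
  2 to go: {4,5} 1  {5,6} 2
  3 to go: {3,4,5} 1  {4,5,6} 3
  4 to go: {3,4,5,6} 4
  5 to go: {0,3,4,5,6} 4  {2,3,4,5,6} 4
  if 0:b drops first: 4 orders
  if 1:i drops first: 8 orders
heap linearizations: 12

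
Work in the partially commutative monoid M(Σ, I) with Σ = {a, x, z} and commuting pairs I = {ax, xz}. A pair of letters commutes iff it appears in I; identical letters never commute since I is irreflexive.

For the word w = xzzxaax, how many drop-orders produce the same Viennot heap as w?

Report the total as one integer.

drop 0:x onto floor
drop 1:z onto floor
drop 2:z onto {1:z}
drop 3:x onto {0:x}
drop 4:a onto {2:z}
drop 5:a onto {4:a}
drop 6:x onto {3:x}
ground layer = {0:x, 1:z}
drop-orders for the pieces not yet dropped (sum over which currently-grounded one goes next):
  1 to go: {5} 1  {6} 1
  2 to go: {3,6} 1  {4,5} 1  {5,6} 2
  3 to go: {0,3,6} 1  {2,4,5} 1  {3,5,6} 3  {4,5,6} 3
  4 to go: {0,3,5,6} 4  {1,2,4,5} 1  {2,4,5,6} 4  {3,4,5,6} 6
  5 to go: {0,3,4,5,6} 10  {1,2,4,5,6} 5  {2,3,4,5,6} 10
  if 0:x drops first: 15 orders
  if 1:z drops first: 20 orders
heap linearizations: 35

35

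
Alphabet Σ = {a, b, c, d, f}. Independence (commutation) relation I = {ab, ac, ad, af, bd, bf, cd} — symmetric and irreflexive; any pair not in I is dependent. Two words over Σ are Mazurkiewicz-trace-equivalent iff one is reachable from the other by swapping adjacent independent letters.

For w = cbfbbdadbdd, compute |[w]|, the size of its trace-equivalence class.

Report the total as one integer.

1386

0(c) covers ∅
1(b) covers 0:c
2(f) covers 0:c
3(b) covers 1:b
4(b) covers 3:b
5(d) covers 2:f
6(a) covers ∅
7(d) covers 5:d
8(b) covers 4:b
9(d) covers 7:d
10(d) covers 9:d
floor of heap: 0:c, 6:a
completions by unplaced set U, small U first (add the entries for U minus each lowest piece of U):
  |U|=1: {6}:1  {8}:1  {10}:1
  |U|=2: {4,8}:1  {6,8}:2  {6,10}:2  {8,10}:2  {9,10}:1
  |U|=3: {3,4,8}:1  {4,6,8}:3  {4,8,10}:3  {6,8,10}:6  {6,9,10}:3  {7,9,10}:1  {8,9,10}:3
  |U|=4: {1,3,4,8}:1  {3,4,6,8}:4  {3,4,8,10}:4  {4,6,8,10}:12  {4,8,9,10}:6  {5,7,9,10}:1  {6,7,9,10}:4  {6,8,9,10}:12  {7,8,9,10}:4
  |U|=5: {1,3,4,6,8}:5  {1,3,4,8,10}:5  {2,5,7,9,10}:1  {3,4,6,8,10}:20  {3,4,8,9,10}:10  {4,6,8,9,10}:30  {4,7,8,9,10}:10  {5,6,7,9,10}:5  {5,7,8,9,10}:5  {6,7,8,9,10}:20
  |U|=6: {1,3,4,6,8,10}:30  {1,3,4,8,9,10}:15  {2,5,6,7,9,10}:6  {2,5,7,8,9,10}:6  {3,4,6,8,9,10}:60  {3,4,7,8,9,10}:20  {4,5,7,8,9,10}:15  {4,6,7,8,9,10}:60  {5,6,7,8,9,10}:30
  |U|=7: {1,3,4,6,8,9,10}:105  {1,3,4,7,8,9,10}:35  {2,4,5,7,8,9,10}:21  {2,5,6,7,8,9,10}:42  {3,4,5,7,8,9,10}:35  {3,4,6,7,8,9,10}:140  {4,5,6,7,8,9,10}:105
  |U|=8: {1,3,4,5,7,8,9,10}:70  {1,3,4,6,7,8,9,10}:280  {2,3,4,5,7,8,9,10}:56  {2,4,5,6,7,8,9,10}:168  {3,4,5,6,7,8,9,10}:280
  |U|=9: {1,2,3,4,5,7,8,9,10}:126  {1,3,4,5,6,7,8,9,10}:630  {2,3,4,5,6,7,8,9,10}:504
  start at 0(c): 1260
  start at 6(a): 126
sum over floor = 1386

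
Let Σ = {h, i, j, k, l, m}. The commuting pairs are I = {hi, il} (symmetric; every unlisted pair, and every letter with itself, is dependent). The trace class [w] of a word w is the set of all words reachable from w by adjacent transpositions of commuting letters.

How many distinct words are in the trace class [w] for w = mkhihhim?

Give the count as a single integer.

10

piece 0:m — minimal
piece 1:k rests on {0:m}
piece 2:h rests on {1:k}
piece 3:i rests on {1:k}
piece 4:h rests on {2:h}
piece 5:h rests on {4:h}
piece 6:i rests on {3:i}
piece 7:m rests on {5:h, 6:i}
minimal pieces: {0:m}
ways to finish when only these pieces remain (= sum over removing one remaining piece with nothing left below it):
  1 left: {7}→1
  2 left: {5,7}→1  {6,7}→1
  3 left: {3,6,7}→1  {4,5,7}→1  {5,6,7}→2
  4 left: {2,4,5,7}→1  {3,5,6,7}→3  {4,5,6,7}→3
  5 left: {2,4,5,6,7}→4  {3,4,5,6,7}→6
  6 left: {2,3,4,5,6,7}→10
  placing 0:m first → 10 extensions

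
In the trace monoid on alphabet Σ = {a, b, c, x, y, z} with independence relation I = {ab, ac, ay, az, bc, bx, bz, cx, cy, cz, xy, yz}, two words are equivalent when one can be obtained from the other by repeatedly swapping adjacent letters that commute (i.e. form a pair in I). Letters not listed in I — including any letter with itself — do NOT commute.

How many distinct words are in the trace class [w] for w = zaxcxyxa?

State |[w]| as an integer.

0(z) covers ∅
1(a) covers ∅
2(x) covers 0:z, 1:a
3(c) covers ∅
4(x) covers 2:x
5(y) covers ∅
6(x) covers 4:x
7(a) covers 6:x
floor of heap: 0:z, 1:a, 3:c, 5:y
completions by unplaced set U, small U first (add the entries for U minus each lowest piece of U):
  |U|=1: {3}:1  {5}:1  {7}:1
  |U|=2: {3,5}:2  {3,7}:2  {5,7}:2  {6,7}:1
  |U|=3: {3,5,7}:6  {3,6,7}:3  {4,6,7}:1  {5,6,7}:3
  |U|=4: {2,4,6,7}:1  {3,4,6,7}:4  {3,5,6,7}:12  {4,5,6,7}:4
  |U|=5: {0,2,4,6,7}:1  {1,2,4,6,7}:1  {2,3,4,6,7}:5  {2,4,5,6,7}:5  {3,4,5,6,7}:20
  |U|=6: {0,1,2,4,6,7}:2  {0,2,3,4,6,7}:6  {0,2,4,5,6,7}:6  {1,2,3,4,6,7}:6  {1,2,4,5,6,7}:6  {2,3,4,5,6,7}:30
  start at 0(z): 42
  start at 1(a): 42
  start at 3(c): 14
  start at 5(y): 14
sum over floor = 112

112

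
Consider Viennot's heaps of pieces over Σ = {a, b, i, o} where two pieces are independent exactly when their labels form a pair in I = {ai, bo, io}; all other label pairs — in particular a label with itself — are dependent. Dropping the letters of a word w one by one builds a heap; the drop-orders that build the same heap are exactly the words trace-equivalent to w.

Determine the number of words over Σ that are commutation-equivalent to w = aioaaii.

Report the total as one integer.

0(a) covers ∅
1(i) covers ∅
2(o) covers 0:a
3(a) covers 2:o
4(a) covers 3:a
5(i) covers 1:i
6(i) covers 5:i
floor of heap: 0:a, 1:i
completions by unplaced set U, small U first (add the entries for U minus each lowest piece of U):
  |U|=1: {4}:1  {6}:1
  |U|=2: {3,4}:1  {4,6}:2  {5,6}:1
  |U|=3: {1,5,6}:1  {2,3,4}:1  {3,4,6}:3  {4,5,6}:3
  |U|=4: {0,2,3,4}:1  {1,4,5,6}:4  {2,3,4,6}:4  {3,4,5,6}:6
  |U|=5: {0,2,3,4,6}:5  {1,3,4,5,6}:10  {2,3,4,5,6}:10
  start at 0(a): 20
  start at 1(i): 15
sum over floor = 35

35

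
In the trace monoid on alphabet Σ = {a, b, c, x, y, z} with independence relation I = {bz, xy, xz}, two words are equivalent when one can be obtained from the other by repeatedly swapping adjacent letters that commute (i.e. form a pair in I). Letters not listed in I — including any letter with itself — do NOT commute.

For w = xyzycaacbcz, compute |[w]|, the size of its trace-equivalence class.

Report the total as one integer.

4

0(x) covers ∅
1(y) covers ∅
2(z) covers 1:y
3(y) covers 2:z
4(c) covers 0:x, 3:y
5(a) covers 4:c
6(a) covers 5:a
7(c) covers 6:a
8(b) covers 7:c
9(c) covers 8:b
10(z) covers 9:c
floor of heap: 0:x, 1:y
completions by unplaced set U, small U first (add the entries for U minus each lowest piece of U):
  |U|=1: {10}:1
  |U|=2: {9,10}:1
  |U|=3: {8,9,10}:1
  |U|=4: {7,8,9,10}:1
  |U|=5: {6,7,8,9,10}:1
  |U|=6: {5,6,7,8,9,10}:1
  |U|=7: {4,5,6,7,8,9,10}:1
  |U|=8: {0,4,5,6,7,8,9,10}:1  {3,4,5,6,7,8,9,10}:1
  |U|=9: {0,3,4,5,6,7,8,9,10}:2  {2,3,4,5,6,7,8,9,10}:1
  start at 0(x): 1
  start at 1(y): 3
sum over floor = 4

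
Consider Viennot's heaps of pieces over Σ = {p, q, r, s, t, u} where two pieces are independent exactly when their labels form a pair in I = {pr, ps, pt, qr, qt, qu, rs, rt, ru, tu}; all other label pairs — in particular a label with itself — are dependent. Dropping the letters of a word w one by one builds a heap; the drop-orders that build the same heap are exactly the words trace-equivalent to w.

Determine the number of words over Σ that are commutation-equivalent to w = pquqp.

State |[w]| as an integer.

0(p) covers ∅
1(q) covers 0:p
2(u) covers 0:p
3(q) covers 1:q
4(p) covers 2:u, 3:q
floor of heap: 0:p
completions by unplaced set U, small U first (add the entries for U minus each lowest piece of U):
  |U|=1: {4}:1
  |U|=2: {2,4}:1  {3,4}:1
  |U|=3: {1,3,4}:1  {2,3,4}:2
  start at 0(p): 3

3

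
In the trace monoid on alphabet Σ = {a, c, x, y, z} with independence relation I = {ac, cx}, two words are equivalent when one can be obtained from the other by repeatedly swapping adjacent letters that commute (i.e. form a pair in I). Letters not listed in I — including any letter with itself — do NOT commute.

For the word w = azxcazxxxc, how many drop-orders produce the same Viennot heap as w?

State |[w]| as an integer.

#0=a has no predecessor
#1=z depends on [0:a]
#2=x depends on [1:z]
#3=c depends on [1:z]
#4=a depends on [2:x]
#5=z depends on [3:c, 4:a]
#6=x depends on [5:z]
#7=x depends on [6:x]
#8=x depends on [7:x]
#9=c depends on [5:z]
sources: [0:a]
N(rest) = Σ N(rest − s) over sources s of rest; N(one piece) = 1:
  size 1 → [8]=1  [9]=1
  size 2 → [7,8]=1  [8,9]=2
  size 3 → [6,7,8]=1  [7,8,9]=3
  size 4 → [6,7,8,9]=4
  size 5 → [5,6,7,8,9]=4
  size 6 → [3,5,6,7,8,9]=4  [4,5,6,7,8,9]=4
  size 7 → [2,4,5,6,7,8,9]=4  [3,4,5,6,7,8,9]=8
  size 8 → [2,3,4,5,6,7,8,9]=12
  first=0(a) contributes 12

12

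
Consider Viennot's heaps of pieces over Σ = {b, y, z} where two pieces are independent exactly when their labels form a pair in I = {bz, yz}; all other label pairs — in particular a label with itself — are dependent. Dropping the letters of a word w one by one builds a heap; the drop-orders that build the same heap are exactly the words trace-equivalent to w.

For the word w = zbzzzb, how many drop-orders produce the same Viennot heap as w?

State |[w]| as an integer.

15

piece 0:z — minimal
piece 1:b — minimal
piece 2:z rests on {0:z}
piece 3:z rests on {2:z}
piece 4:z rests on {3:z}
piece 5:b rests on {1:b}
minimal pieces: {0:z, 1:b}
ways to finish when only these pieces remain (= sum over removing one remaining piece with nothing left below it):
  1 left: {4}→1  {5}→1
  2 left: {1,5}→1  {3,4}→1  {4,5}→2
  3 left: {1,4,5}→3  {2,3,4}→1  {3,4,5}→3
  4 left: {0,2,3,4}→1  {1,3,4,5}→6  {2,3,4,5}→4
  placing 0:z first → 10 extensions
  placing 1:b first → 5 extensions
total linear extensions = 15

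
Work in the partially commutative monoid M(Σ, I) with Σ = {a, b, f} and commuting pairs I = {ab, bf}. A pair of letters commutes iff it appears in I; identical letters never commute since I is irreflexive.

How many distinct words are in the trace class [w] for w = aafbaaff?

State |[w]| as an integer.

8

0(a) covers ∅
1(a) covers 0:a
2(f) covers 1:a
3(b) covers ∅
4(a) covers 2:f
5(a) covers 4:a
6(f) covers 5:a
7(f) covers 6:f
floor of heap: 0:a, 3:b
completions by unplaced set U, small U first (add the entries for U minus each lowest piece of U):
  |U|=1: {3}:1  {7}:1
  |U|=2: {3,7}:2  {6,7}:1
  |U|=3: {3,6,7}:3  {5,6,7}:1
  |U|=4: {3,5,6,7}:4  {4,5,6,7}:1
  |U|=5: {2,4,5,6,7}:1  {3,4,5,6,7}:5
  |U|=6: {1,2,4,5,6,7}:1  {2,3,4,5,6,7}:6
  start at 0(a): 7
  start at 3(b): 1
sum over floor = 8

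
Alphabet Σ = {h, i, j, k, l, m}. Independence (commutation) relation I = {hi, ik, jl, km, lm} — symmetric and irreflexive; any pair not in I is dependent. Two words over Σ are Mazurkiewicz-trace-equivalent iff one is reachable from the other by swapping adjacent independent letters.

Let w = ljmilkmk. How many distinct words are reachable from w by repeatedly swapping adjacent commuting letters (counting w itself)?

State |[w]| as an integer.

12

piece 0:l — minimal
piece 1:j — minimal
piece 2:m rests on {1:j}
piece 3:i rests on {0:l, 2:m}
piece 4:l rests on {3:i}
piece 5:k rests on {4:l}
piece 6:m rests on {3:i}
piece 7:k rests on {5:k}
minimal pieces: {0:l, 1:j}
ways to finish when only these pieces remain (= sum over removing one remaining piece with nothing left below it):
  1 left: {6}→1  {7}→1
  2 left: {5,7}→1  {6,7}→2
  3 left: {4,5,7}→1  {5,6,7}→3
  4 left: {4,5,6,7}→4
  5 left: {3,4,5,6,7}→4
  6 left: {0,3,4,5,6,7}→4  {2,3,4,5,6,7}→4
  placing 0:l first → 4 extensions
  placing 1:j first → 8 extensions
total linear extensions = 12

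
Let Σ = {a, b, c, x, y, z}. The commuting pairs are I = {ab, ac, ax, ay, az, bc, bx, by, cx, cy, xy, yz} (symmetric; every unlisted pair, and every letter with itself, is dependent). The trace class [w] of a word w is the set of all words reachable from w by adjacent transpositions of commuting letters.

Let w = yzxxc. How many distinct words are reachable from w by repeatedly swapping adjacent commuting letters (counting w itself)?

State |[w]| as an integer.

15

0(y) covers ∅
1(z) covers ∅
2(x) covers 1:z
3(x) covers 2:x
4(c) covers 1:z
floor of heap: 0:y, 1:z
completions by unplaced set U, small U first (add the entries for U minus each lowest piece of U):
  |U|=1: {0}:1  {3}:1  {4}:1
  |U|=2: {0,3}:2  {0,4}:2  {2,3}:1  {3,4}:2
  |U|=3: {0,2,3}:3  {0,3,4}:6  {2,3,4}:3
  start at 0(y): 3
  start at 1(z): 12
sum over floor = 15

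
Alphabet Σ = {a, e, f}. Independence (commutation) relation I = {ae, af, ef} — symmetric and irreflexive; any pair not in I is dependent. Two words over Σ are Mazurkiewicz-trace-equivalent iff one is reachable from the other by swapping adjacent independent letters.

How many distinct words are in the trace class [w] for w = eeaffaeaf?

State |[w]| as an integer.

1680

piece 0:e — minimal
piece 1:e rests on {0:e}
piece 2:a — minimal
piece 3:f — minimal
piece 4:f rests on {3:f}
piece 5:a rests on {2:a}
piece 6:e rests on {1:e}
piece 7:a rests on {5:a}
piece 8:f rests on {4:f}
minimal pieces: {0:e, 2:a, 3:f}
ways to finish when only these pieces remain (= sum over removing one remaining piece with nothing left below it):
  1 left: {6}→1  {7}→1  {8}→1
  2 left: {1,6}→1  {4,8}→1  {5,7}→1  {6,7}→2  {6,8}→2  {7,8}→2
  3 left: {0,1,6}→1  {1,6,7}→3  {1,6,8}→3  {2,5,7}→1  {3,4,8}→1  {4,6,8}→3  {4,7,8}→3  {5,6,7}→3  {5,7,8}→3  {6,7,8}→6
  4 left: {0,1,6,7}→4  {0,1,6,8}→4  {1,4,6,8}→6  {1,5,6,7}→6  {1,6,7,8}→12  {2,5,6,7}→4  {2,5,7,8}→4  {3,4,6,8}→4  {3,4,7,8}→4  {4,5,7,8}→6  {4,6,7,8}→12  {5,6,7,8}→12
  5 left: {0,1,4,6,8}→10  {0,1,5,6,7}→10  {0,1,6,7,8}→20  {1,2,5,6,7}→10  {1,3,4,6,8}→10  {1,4,6,7,8}→30  {1,5,6,7,8}→30  {2,4,5,7,8}→10  {2,5,6,7,8}→20  {3,4,5,7,8}→10  {3,4,6,7,8}→20  {4,5,6,7,8}→30
  6 left: {0,1,2,5,6,7}→20  {0,1,3,4,6,8}→20  {0,1,4,6,7,8}→60  {0,1,5,6,7,8}→60  {1,2,5,6,7,8}→60  {1,3,4,6,7,8}→60  {1,4,5,6,7,8}→90  {2,3,4,5,7,8}→20  {2,4,5,6,7,8}→60  {3,4,5,6,7,8}→60
  7 left: {0,1,2,5,6,7,8}→140  {0,1,3,4,6,7,8}→140  {0,1,4,5,6,7,8}→210  {1,2,4,5,6,7,8}→210  {1,3,4,5,6,7,8}→210  {2,3,4,5,6,7,8}→140
  placing 0:e first → 560 extensions
  placing 2:a first → 560 extensions
  placing 3:f first → 560 extensions
total linear extensions = 1680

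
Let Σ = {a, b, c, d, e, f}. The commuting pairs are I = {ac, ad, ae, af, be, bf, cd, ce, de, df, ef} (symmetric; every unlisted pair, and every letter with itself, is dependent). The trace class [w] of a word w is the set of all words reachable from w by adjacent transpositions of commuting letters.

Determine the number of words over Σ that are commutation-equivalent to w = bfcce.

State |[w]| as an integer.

10

piece 0:b — minimal
piece 1:f — minimal
piece 2:c rests on {0:b, 1:f}
piece 3:c rests on {2:c}
piece 4:e — minimal
minimal pieces: {0:b, 1:f, 4:e}
ways to finish when only these pieces remain (= sum over removing one remaining piece with nothing left below it):
  1 left: {3}→1  {4}→1
  2 left: {2,3}→1  {3,4}→2
  3 left: {0,2,3}→1  {1,2,3}→1  {2,3,4}→3
  placing 0:b first → 4 extensions
  placing 1:f first → 4 extensions
  placing 4:e first → 2 extensions
total linear extensions = 10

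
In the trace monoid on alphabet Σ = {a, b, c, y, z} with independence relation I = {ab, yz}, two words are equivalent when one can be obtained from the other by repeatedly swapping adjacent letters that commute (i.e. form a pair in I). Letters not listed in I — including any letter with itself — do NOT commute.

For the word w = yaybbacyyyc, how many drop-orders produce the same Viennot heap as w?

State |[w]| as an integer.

piece 0:y — minimal
piece 1:a rests on {0:y}
piece 2:y rests on {1:a}
piece 3:b rests on {2:y}
piece 4:b rests on {3:b}
piece 5:a rests on {2:y}
piece 6:c rests on {4:b, 5:a}
piece 7:y rests on {6:c}
piece 8:y rests on {7:y}
piece 9:y rests on {8:y}
piece 10:c rests on {9:y}
minimal pieces: {0:y}
ways to finish when only these pieces remain (= sum over removing one remaining piece with nothing left below it):
  1 left: {10}→1
  2 left: {9,10}→1
  3 left: {8,9,10}→1
  4 left: {7,8,9,10}→1
  5 left: {6,7,8,9,10}→1
  6 left: {4,6,7,8,9,10}→1  {5,6,7,8,9,10}→1
  7 left: {3,4,6,7,8,9,10}→1  {4,5,6,7,8,9,10}→2
  8 left: {3,4,5,6,7,8,9,10}→3
  9 left: {2,3,4,5,6,7,8,9,10}→3
  placing 0:y first → 3 extensions

3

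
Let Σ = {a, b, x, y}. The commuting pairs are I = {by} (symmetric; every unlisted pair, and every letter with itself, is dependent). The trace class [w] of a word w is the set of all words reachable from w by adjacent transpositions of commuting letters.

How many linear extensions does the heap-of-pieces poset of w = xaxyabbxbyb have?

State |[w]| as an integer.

3

drop 0:x onto floor
drop 1:a onto {0:x}
drop 2:x onto {1:a}
drop 3:y onto {2:x}
drop 4:a onto {3:y}
drop 5:b onto {4:a}
drop 6:b onto {5:b}
drop 7:x onto {6:b}
drop 8:b onto {7:x}
drop 9:y onto {7:x}
drop 10:b onto {8:b}
ground layer = {0:x}
drop-orders for the pieces not yet dropped (sum over which currently-grounded one goes next):
  1 to go: {9} 1  {10} 1
  2 to go: {8,10} 1  {9,10} 2
  3 to go: {8,9,10} 3
  4 to go: {7,8,9,10} 3
  5 to go: {6,7,8,9,10} 3
  6 to go: {5,6,7,8,9,10} 3
  7 to go: {4,5,6,7,8,9,10} 3
  8 to go: {3,4,5,6,7,8,9,10} 3
  9 to go: {2,3,4,5,6,7,8,9,10} 3
  if 0:x drops first: 3 orders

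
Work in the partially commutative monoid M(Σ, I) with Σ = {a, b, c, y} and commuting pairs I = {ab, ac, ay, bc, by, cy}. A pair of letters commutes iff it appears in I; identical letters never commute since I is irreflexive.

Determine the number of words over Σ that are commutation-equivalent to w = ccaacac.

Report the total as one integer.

drop 0:c onto floor
drop 1:c onto {0:c}
drop 2:a onto floor
drop 3:a onto {2:a}
drop 4:c onto {1:c}
drop 5:a onto {3:a}
drop 6:c onto {4:c}
ground layer = {0:c, 2:a}
drop-orders for the pieces not yet dropped (sum over which currently-grounded one goes next):
  1 to go: {5} 1  {6} 1
  2 to go: {3,5} 1  {4,6} 1  {5,6} 2
  3 to go: {1,4,6} 1  {2,3,5} 1  {3,5,6} 3  {4,5,6} 3
  4 to go: {0,1,4,6} 1  {1,4,5,6} 4  {2,3,5,6} 4  {3,4,5,6} 6
  5 to go: {0,1,4,5,6} 5  {1,3,4,5,6} 10  {2,3,4,5,6} 10
  if 0:c drops first: 20 orders
  if 2:a drops first: 15 orders
heap linearizations: 35

35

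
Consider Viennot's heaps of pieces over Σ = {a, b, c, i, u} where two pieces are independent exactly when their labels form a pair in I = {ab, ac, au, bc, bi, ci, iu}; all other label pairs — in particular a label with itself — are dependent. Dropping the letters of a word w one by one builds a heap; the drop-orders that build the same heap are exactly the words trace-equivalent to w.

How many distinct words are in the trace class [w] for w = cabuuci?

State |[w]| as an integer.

piece 0:c — minimal
piece 1:a — minimal
piece 2:b — minimal
piece 3:u rests on {0:c, 2:b}
piece 4:u rests on {3:u}
piece 5:c rests on {4:u}
piece 6:i rests on {1:a}
minimal pieces: {0:c, 1:a, 2:b}
ways to finish when only these pieces remain (= sum over removing one remaining piece with nothing left below it):
  1 left: {5}→1  {6}→1
  2 left: {1,6}→1  {4,5}→1  {5,6}→2
  3 left: {1,5,6}→3  {3,4,5}→1  {4,5,6}→3
  4 left: {0,3,4,5}→1  {1,4,5,6}→6  {2,3,4,5}→1  {3,4,5,6}→4
  5 left: {0,2,3,4,5}→2  {0,3,4,5,6}→5  {1,3,4,5,6}→10  {2,3,4,5,6}→5
  placing 0:c first → 15 extensions
  placing 1:a first → 12 extensions
  placing 2:b first → 15 extensions
total linear extensions = 42

42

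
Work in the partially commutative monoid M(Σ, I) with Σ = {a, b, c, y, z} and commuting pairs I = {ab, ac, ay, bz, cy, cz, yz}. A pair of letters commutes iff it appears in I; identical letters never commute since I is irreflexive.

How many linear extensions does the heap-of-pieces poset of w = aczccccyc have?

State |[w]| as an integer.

drop 0:a onto floor
drop 1:c onto floor
drop 2:z onto {0:a}
drop 3:c onto {1:c}
drop 4:c onto {3:c}
drop 5:c onto {4:c}
drop 6:c onto {5:c}
drop 7:y onto floor
drop 8:c onto {6:c}
ground layer = {0:a, 1:c, 7:y}
drop-orders for the pieces not yet dropped (sum over which currently-grounded one goes next):
  1 to go: {2} 1  {7} 1  {8} 1
  2 to go: {0,2} 1  {2,7} 2  {2,8} 2  {6,8} 1  {7,8} 2
  3 to go: {0,2,7} 3  {0,2,8} 3  {2,6,8} 3  {2,7,8} 6  {5,6,8} 1  {6,7,8} 3
  4 to go: {0,2,6,8} 6  {0,2,7,8} 12  {2,5,6,8} 4  {2,6,7,8} 12  {4,5,6,8} 1  {5,6,7,8} 4
  5 to go: {0,2,5,6,8} 10  {0,2,6,7,8} 30  {2,4,5,6,8} 5  {2,5,6,7,8} 20  {3,4,5,6,8} 1  {4,5,6,7,8} 5
  6 to go: {0,2,4,5,6,8} 15  {0,2,5,6,7,8} 60  {1,3,4,5,6,8} 1  {2,3,4,5,6,8} 6  {2,4,5,6,7,8} 30  {3,4,5,6,7,8} 6
  7 to go: {0,2,3,4,5,6,8} 21  {0,2,4,5,6,7,8} 105  {1,2,3,4,5,6,8} 7  {1,3,4,5,6,7,8} 7  {2,3,4,5,6,7,8} 42
  if 0:a drops first: 56 orders
  if 1:c drops first: 168 orders
  if 7:y drops first: 28 orders
heap linearizations: 252

252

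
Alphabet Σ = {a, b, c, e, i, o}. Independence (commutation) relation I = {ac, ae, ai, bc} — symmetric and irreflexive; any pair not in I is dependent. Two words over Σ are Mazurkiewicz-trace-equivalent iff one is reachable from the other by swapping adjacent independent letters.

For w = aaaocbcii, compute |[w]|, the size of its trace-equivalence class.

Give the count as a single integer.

0(a) covers ∅
1(a) covers 0:a
2(a) covers 1:a
3(o) covers 2:a
4(c) covers 3:o
5(b) covers 3:o
6(c) covers 4:c
7(i) covers 5:b, 6:c
8(i) covers 7:i
floor of heap: 0:a
completions by unplaced set U, small U first (add the entries for U minus each lowest piece of U):
  |U|=1: {8}:1
  |U|=2: {7,8}:1
  |U|=3: {5,7,8}:1  {6,7,8}:1
  |U|=4: {4,6,7,8}:1  {5,6,7,8}:2
  |U|=5: {4,5,6,7,8}:3
  |U|=6: {3,4,5,6,7,8}:3
  |U|=7: {2,3,4,5,6,7,8}:3
  start at 0(a): 3

3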